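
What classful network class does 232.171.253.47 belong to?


First octet: 232
Binary: 11101000
1110xxxx -> Class D (224-239)
Class D (multicast), default mask N/A


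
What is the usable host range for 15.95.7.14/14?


Network: 15.92.0.0
Broadcast: 15.95.255.255
First usable = network + 1
Last usable = broadcast - 1
Range: 15.92.0.1 to 15.95.255.254


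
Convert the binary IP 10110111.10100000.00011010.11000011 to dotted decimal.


10110111 = 183
10100000 = 160
00011010 = 26
11000011 = 195
IP: 183.160.26.195


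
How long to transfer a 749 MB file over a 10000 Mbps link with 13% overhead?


Effective throughput = 10000 * (1 - 13/100) = 8700 Mbps
File size in Mb = 749 * 8 = 5992 Mb
Time = 5992 / 8700
Time = 0.6887 seconds


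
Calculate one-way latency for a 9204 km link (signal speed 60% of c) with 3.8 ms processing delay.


Speed = 0.6 * 3e5 km/s = 180000 km/s
Propagation delay = 9204 / 180000 = 0.0511 s = 51.1333 ms
Processing delay = 3.8 ms
Total one-way latency = 54.9333 ms


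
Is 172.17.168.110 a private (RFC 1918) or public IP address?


RFC 1918 private ranges:
  10.0.0.0/8 (10.0.0.0 - 10.255.255.255)
  172.16.0.0/12 (172.16.0.0 - 172.31.255.255)
  192.168.0.0/16 (192.168.0.0 - 192.168.255.255)
Private (in 172.16.0.0/12)


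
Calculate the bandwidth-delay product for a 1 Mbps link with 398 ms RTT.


BDP = bandwidth * RTT
= 1 Mbps * 398 ms
= 1 * 1e6 * 398 / 1000 bits
= 398000 bits
= 49750 bytes
= 48.584 KB
BDP = 398000 bits (49750 bytes)


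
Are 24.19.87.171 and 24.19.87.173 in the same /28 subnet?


Mask: 255.255.255.240
24.19.87.171 AND mask = 24.19.87.160
24.19.87.173 AND mask = 24.19.87.160
Yes, same subnet (24.19.87.160)


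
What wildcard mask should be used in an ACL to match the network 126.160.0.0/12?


Subnet mask: 255.240.0.0
Wildcard = 255.255.255.255 - subnet mask
255 - 255 = 0
255 - 240 = 15
255 - 0 = 255
255 - 0 = 255
Wildcard: 0.15.255.255


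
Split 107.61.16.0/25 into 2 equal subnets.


New prefix = 25 + 1 = 26
Each subnet has 64 addresses
  107.61.16.0/26
  107.61.16.64/26
Subnets: 107.61.16.0/26, 107.61.16.64/26


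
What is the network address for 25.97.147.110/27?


IP:   00011001.01100001.10010011.01101110
Mask: 11111111.11111111.11111111.11100000
AND operation:
Net:  00011001.01100001.10010011.01100000
Network: 25.97.147.96/27


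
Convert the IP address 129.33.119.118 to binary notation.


129 = 10000001
33 = 00100001
119 = 01110111
118 = 01110110
Binary: 10000001.00100001.01110111.01110110


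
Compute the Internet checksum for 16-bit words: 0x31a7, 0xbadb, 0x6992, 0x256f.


Sum all words (with carry folding):
+ 0x31a7 = 0x31a7
+ 0xbadb = 0xec82
+ 0x6992 = 0x5615
+ 0x256f = 0x7b84
One's complement: ~0x7b84
Checksum = 0x847b


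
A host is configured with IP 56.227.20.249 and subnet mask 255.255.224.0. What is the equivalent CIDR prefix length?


Binary: 11111111.11111111.11100000.00000000
Count leading 1s
Prefix: /19


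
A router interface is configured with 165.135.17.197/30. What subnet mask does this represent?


/30 means 30 network bits, 2 host bits
Binary: 11111111111111111111111111111100
Mask: 255.255.255.252


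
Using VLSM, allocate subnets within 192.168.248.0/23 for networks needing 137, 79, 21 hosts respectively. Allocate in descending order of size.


137 hosts -> /24 (254 usable): 192.168.248.0/24
79 hosts -> /25 (126 usable): 192.168.249.0/25
21 hosts -> /27 (30 usable): 192.168.249.128/27
Allocation: 192.168.248.0/24 (137 hosts, 254 usable); 192.168.249.0/25 (79 hosts, 126 usable); 192.168.249.128/27 (21 hosts, 30 usable)


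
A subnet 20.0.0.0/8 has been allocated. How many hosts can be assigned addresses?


Host bits = 32 - 8 = 24
Total addresses = 2^24 = 16777216
Usable = total - 2 (network and broadcast)
Usable hosts: 16777214


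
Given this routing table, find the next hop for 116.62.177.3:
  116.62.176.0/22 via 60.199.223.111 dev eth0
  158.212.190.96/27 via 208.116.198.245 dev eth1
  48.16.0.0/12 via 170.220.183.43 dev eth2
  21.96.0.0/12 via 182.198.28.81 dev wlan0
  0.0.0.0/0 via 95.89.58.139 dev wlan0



Longest prefix match for 116.62.177.3:
  /22 116.62.176.0: MATCH
  /27 158.212.190.96: no
  /12 48.16.0.0: no
  /12 21.96.0.0: no
  /0 0.0.0.0: MATCH
Selected: next-hop 60.199.223.111 via eth0 (matched /22)


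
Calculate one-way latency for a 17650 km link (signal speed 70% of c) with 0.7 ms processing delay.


Speed = 0.7 * 3e5 km/s = 210000 km/s
Propagation delay = 17650 / 210000 = 0.084 s = 84.0476 ms
Processing delay = 0.7 ms
Total one-way latency = 84.7476 ms


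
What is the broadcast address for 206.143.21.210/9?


Network: 206.128.0.0/9
Host bits = 23
Set all host bits to 1:
Broadcast: 206.255.255.255


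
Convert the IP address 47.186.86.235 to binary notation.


47 = 00101111
186 = 10111010
86 = 01010110
235 = 11101011
Binary: 00101111.10111010.01010110.11101011


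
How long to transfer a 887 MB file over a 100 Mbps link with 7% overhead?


Effective throughput = 100 * (1 - 7/100) = 93 Mbps
File size in Mb = 887 * 8 = 7096 Mb
Time = 7096 / 93
Time = 76.3011 seconds


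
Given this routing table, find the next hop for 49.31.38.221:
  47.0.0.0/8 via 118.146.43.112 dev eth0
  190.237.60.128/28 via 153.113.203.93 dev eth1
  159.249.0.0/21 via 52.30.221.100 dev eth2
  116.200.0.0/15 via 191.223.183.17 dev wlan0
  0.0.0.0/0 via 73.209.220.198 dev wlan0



Longest prefix match for 49.31.38.221:
  /8 47.0.0.0: no
  /28 190.237.60.128: no
  /21 159.249.0.0: no
  /15 116.200.0.0: no
  /0 0.0.0.0: MATCH
Selected: next-hop 73.209.220.198 via wlan0 (matched /0)


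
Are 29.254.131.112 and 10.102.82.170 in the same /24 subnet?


Mask: 255.255.255.0
29.254.131.112 AND mask = 29.254.131.0
10.102.82.170 AND mask = 10.102.82.0
No, different subnets (29.254.131.0 vs 10.102.82.0)


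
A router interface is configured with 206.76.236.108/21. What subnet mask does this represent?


/21 means 21 network bits, 11 host bits
Binary: 11111111111111111111100000000000
Mask: 255.255.248.0


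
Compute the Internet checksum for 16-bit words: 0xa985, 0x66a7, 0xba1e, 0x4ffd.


Sum all words (with carry folding):
+ 0xa985 = 0xa985
+ 0x66a7 = 0x102d
+ 0xba1e = 0xca4b
+ 0x4ffd = 0x1a49
One's complement: ~0x1a49
Checksum = 0xe5b6


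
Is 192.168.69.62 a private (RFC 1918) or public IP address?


RFC 1918 private ranges:
  10.0.0.0/8 (10.0.0.0 - 10.255.255.255)
  172.16.0.0/12 (172.16.0.0 - 172.31.255.255)
  192.168.0.0/16 (192.168.0.0 - 192.168.255.255)
Private (in 192.168.0.0/16)


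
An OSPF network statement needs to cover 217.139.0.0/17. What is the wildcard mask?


Subnet mask: 255.255.128.0
Wildcard = 255.255.255.255 - subnet mask
255 - 255 = 0
255 - 255 = 0
255 - 128 = 127
255 - 0 = 255
Wildcard: 0.0.127.255


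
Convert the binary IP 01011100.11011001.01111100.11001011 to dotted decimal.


01011100 = 92
11011001 = 217
01111100 = 124
11001011 = 203
IP: 92.217.124.203


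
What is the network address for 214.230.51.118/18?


IP:   11010110.11100110.00110011.01110110
Mask: 11111111.11111111.11000000.00000000
AND operation:
Net:  11010110.11100110.00000000.00000000
Network: 214.230.0.0/18


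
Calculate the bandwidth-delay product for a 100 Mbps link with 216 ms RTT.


BDP = bandwidth * RTT
= 100 Mbps * 216 ms
= 100 * 1e6 * 216 / 1000 bits
= 21600000 bits
= 2700000 bytes
= 2636.7188 KB
BDP = 21600000 bits (2700000 bytes)


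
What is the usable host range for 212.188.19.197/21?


Network: 212.188.16.0
Broadcast: 212.188.23.255
First usable = network + 1
Last usable = broadcast - 1
Range: 212.188.16.1 to 212.188.23.254


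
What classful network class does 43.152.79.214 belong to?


First octet: 43
Binary: 00101011
0xxxxxxx -> Class A (1-126)
Class A, default mask 255.0.0.0 (/8)


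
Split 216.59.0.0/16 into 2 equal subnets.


New prefix = 16 + 1 = 17
Each subnet has 32768 addresses
  216.59.0.0/17
  216.59.128.0/17
Subnets: 216.59.0.0/17, 216.59.128.0/17


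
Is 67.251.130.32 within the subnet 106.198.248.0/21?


Subnet network: 106.198.248.0
Test IP AND mask: 67.251.128.0
No, 67.251.130.32 is not in 106.198.248.0/21


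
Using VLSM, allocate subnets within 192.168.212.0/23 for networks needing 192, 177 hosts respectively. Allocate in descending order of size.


192 hosts -> /24 (254 usable): 192.168.212.0/24
177 hosts -> /24 (254 usable): 192.168.213.0/24
Allocation: 192.168.212.0/24 (192 hosts, 254 usable); 192.168.213.0/24 (177 hosts, 254 usable)


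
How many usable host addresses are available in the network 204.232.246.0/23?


Host bits = 32 - 23 = 9
Total addresses = 2^9 = 512
Usable = total - 2 (network and broadcast)
Usable hosts: 510


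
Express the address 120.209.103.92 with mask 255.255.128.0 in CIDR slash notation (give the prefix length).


Binary: 11111111.11111111.10000000.00000000
Count leading 1s
Prefix: /17


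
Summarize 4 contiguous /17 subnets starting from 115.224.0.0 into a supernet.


Original prefix: /17
Number of subnets: 4 = 2^2
New prefix = 17 - 2 = 15
Supernet: 115.224.0.0/15


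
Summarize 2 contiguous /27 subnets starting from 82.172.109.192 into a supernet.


Original prefix: /27
Number of subnets: 2 = 2^1
New prefix = 27 - 1 = 26
Supernet: 82.172.109.192/26


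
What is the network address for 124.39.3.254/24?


IP:   01111100.00100111.00000011.11111110
Mask: 11111111.11111111.11111111.00000000
AND operation:
Net:  01111100.00100111.00000011.00000000
Network: 124.39.3.0/24


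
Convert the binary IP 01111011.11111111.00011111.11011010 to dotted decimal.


01111011 = 123
11111111 = 255
00011111 = 31
11011010 = 218
IP: 123.255.31.218


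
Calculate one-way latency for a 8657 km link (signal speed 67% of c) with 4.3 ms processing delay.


Speed = 0.67 * 3e5 km/s = 201000 km/s
Propagation delay = 8657 / 201000 = 0.0431 s = 43.0697 ms
Processing delay = 4.3 ms
Total one-way latency = 47.3697 ms


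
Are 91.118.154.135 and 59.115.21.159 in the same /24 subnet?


Mask: 255.255.255.0
91.118.154.135 AND mask = 91.118.154.0
59.115.21.159 AND mask = 59.115.21.0
No, different subnets (91.118.154.0 vs 59.115.21.0)


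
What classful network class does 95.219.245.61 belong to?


First octet: 95
Binary: 01011111
0xxxxxxx -> Class A (1-126)
Class A, default mask 255.0.0.0 (/8)


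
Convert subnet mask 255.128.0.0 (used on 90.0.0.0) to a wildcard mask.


Subnet mask: 255.128.0.0
Wildcard = 255.255.255.255 - subnet mask
255 - 255 = 0
255 - 128 = 127
255 - 0 = 255
255 - 0 = 255
Wildcard: 0.127.255.255


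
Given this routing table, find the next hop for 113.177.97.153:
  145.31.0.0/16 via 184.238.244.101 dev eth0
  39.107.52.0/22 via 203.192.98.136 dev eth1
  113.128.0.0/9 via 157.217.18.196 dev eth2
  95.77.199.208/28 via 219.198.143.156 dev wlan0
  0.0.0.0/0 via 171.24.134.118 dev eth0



Longest prefix match for 113.177.97.153:
  /16 145.31.0.0: no
  /22 39.107.52.0: no
  /9 113.128.0.0: MATCH
  /28 95.77.199.208: no
  /0 0.0.0.0: MATCH
Selected: next-hop 157.217.18.196 via eth2 (matched /9)


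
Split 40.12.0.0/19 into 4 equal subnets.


New prefix = 19 + 2 = 21
Each subnet has 2048 addresses
  40.12.0.0/21
  40.12.8.0/21
  40.12.16.0/21
  40.12.24.0/21
Subnets: 40.12.0.0/21, 40.12.8.0/21, 40.12.16.0/21, 40.12.24.0/21


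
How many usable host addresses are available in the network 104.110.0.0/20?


Host bits = 32 - 20 = 12
Total addresses = 2^12 = 4096
Usable = total - 2 (network and broadcast)
Usable hosts: 4094


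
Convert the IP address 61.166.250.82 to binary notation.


61 = 00111101
166 = 10100110
250 = 11111010
82 = 01010010
Binary: 00111101.10100110.11111010.01010010


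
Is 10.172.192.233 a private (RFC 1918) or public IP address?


RFC 1918 private ranges:
  10.0.0.0/8 (10.0.0.0 - 10.255.255.255)
  172.16.0.0/12 (172.16.0.0 - 172.31.255.255)
  192.168.0.0/16 (192.168.0.0 - 192.168.255.255)
Private (in 10.0.0.0/8)


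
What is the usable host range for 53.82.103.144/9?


Network: 53.0.0.0
Broadcast: 53.127.255.255
First usable = network + 1
Last usable = broadcast - 1
Range: 53.0.0.1 to 53.127.255.254


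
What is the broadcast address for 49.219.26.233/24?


Network: 49.219.26.0/24
Host bits = 8
Set all host bits to 1:
Broadcast: 49.219.26.255


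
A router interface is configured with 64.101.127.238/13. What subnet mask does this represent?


/13 means 13 network bits, 19 host bits
Binary: 11111111111110000000000000000000
Mask: 255.248.0.0


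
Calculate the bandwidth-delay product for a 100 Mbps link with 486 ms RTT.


BDP = bandwidth * RTT
= 100 Mbps * 486 ms
= 100 * 1e6 * 486 / 1000 bits
= 48600000 bits
= 6075000 bytes
= 5932.6172 KB
BDP = 48600000 bits (6075000 bytes)


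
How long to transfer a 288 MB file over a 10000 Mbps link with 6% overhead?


Effective throughput = 10000 * (1 - 6/100) = 9400 Mbps
File size in Mb = 288 * 8 = 2304 Mb
Time = 2304 / 9400
Time = 0.2451 seconds


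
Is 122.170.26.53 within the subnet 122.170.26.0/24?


Subnet network: 122.170.26.0
Test IP AND mask: 122.170.26.0
Yes, 122.170.26.53 is in 122.170.26.0/24


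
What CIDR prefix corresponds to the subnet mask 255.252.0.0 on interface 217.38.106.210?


Binary: 11111111.11111100.00000000.00000000
Count leading 1s
Prefix: /14


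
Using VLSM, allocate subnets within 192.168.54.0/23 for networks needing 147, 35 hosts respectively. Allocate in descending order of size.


147 hosts -> /24 (254 usable): 192.168.54.0/24
35 hosts -> /26 (62 usable): 192.168.55.0/26
Allocation: 192.168.54.0/24 (147 hosts, 254 usable); 192.168.55.0/26 (35 hosts, 62 usable)


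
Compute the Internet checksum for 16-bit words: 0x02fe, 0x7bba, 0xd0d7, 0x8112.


Sum all words (with carry folding):
+ 0x02fe = 0x02fe
+ 0x7bba = 0x7eb8
+ 0xd0d7 = 0x4f90
+ 0x8112 = 0xd0a2
One's complement: ~0xd0a2
Checksum = 0x2f5d


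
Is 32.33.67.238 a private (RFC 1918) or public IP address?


RFC 1918 private ranges:
  10.0.0.0/8 (10.0.0.0 - 10.255.255.255)
  172.16.0.0/12 (172.16.0.0 - 172.31.255.255)
  192.168.0.0/16 (192.168.0.0 - 192.168.255.255)
Public (not in any RFC 1918 range)


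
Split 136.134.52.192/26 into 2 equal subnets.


New prefix = 26 + 1 = 27
Each subnet has 32 addresses
  136.134.52.192/27
  136.134.52.224/27
Subnets: 136.134.52.192/27, 136.134.52.224/27


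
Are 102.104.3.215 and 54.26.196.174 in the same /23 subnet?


Mask: 255.255.254.0
102.104.3.215 AND mask = 102.104.2.0
54.26.196.174 AND mask = 54.26.196.0
No, different subnets (102.104.2.0 vs 54.26.196.0)


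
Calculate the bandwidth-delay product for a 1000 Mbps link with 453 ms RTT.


BDP = bandwidth * RTT
= 1000 Mbps * 453 ms
= 1000 * 1e6 * 453 / 1000 bits
= 453000000 bits
= 56625000 bytes
= 55297.8516 KB
BDP = 453000000 bits (56625000 bytes)


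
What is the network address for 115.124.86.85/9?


IP:   01110011.01111100.01010110.01010101
Mask: 11111111.10000000.00000000.00000000
AND operation:
Net:  01110011.00000000.00000000.00000000
Network: 115.0.0.0/9


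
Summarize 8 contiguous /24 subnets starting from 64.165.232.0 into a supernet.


Original prefix: /24
Number of subnets: 8 = 2^3
New prefix = 24 - 3 = 21
Supernet: 64.165.232.0/21


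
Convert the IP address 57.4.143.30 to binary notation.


57 = 00111001
4 = 00000100
143 = 10001111
30 = 00011110
Binary: 00111001.00000100.10001111.00011110


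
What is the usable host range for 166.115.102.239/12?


Network: 166.112.0.0
Broadcast: 166.127.255.255
First usable = network + 1
Last usable = broadcast - 1
Range: 166.112.0.1 to 166.127.255.254


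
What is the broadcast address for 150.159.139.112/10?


Network: 150.128.0.0/10
Host bits = 22
Set all host bits to 1:
Broadcast: 150.191.255.255


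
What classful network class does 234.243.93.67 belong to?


First octet: 234
Binary: 11101010
1110xxxx -> Class D (224-239)
Class D (multicast), default mask N/A


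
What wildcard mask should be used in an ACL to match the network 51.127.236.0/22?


Subnet mask: 255.255.252.0
Wildcard = 255.255.255.255 - subnet mask
255 - 255 = 0
255 - 255 = 0
255 - 252 = 3
255 - 0 = 255
Wildcard: 0.0.3.255


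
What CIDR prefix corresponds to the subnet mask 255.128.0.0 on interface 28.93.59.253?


Binary: 11111111.10000000.00000000.00000000
Count leading 1s
Prefix: /9


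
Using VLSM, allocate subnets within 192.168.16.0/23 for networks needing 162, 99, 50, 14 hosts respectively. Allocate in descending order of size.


162 hosts -> /24 (254 usable): 192.168.16.0/24
99 hosts -> /25 (126 usable): 192.168.17.0/25
50 hosts -> /26 (62 usable): 192.168.17.128/26
14 hosts -> /28 (14 usable): 192.168.17.192/28
Allocation: 192.168.16.0/24 (162 hosts, 254 usable); 192.168.17.0/25 (99 hosts, 126 usable); 192.168.17.128/26 (50 hosts, 62 usable); 192.168.17.192/28 (14 hosts, 14 usable)


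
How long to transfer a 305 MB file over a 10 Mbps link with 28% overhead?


Effective throughput = 10 * (1 - 28/100) = 7.2 Mbps
File size in Mb = 305 * 8 = 2440 Mb
Time = 2440 / 7.2
Time = 338.8889 seconds


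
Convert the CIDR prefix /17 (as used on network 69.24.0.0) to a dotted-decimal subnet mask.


/17 means 17 network bits, 15 host bits
Binary: 11111111111111111000000000000000
Mask: 255.255.128.0


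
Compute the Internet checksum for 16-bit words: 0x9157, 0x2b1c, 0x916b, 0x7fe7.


Sum all words (with carry folding):
+ 0x9157 = 0x9157
+ 0x2b1c = 0xbc73
+ 0x916b = 0x4ddf
+ 0x7fe7 = 0xcdc6
One's complement: ~0xcdc6
Checksum = 0x3239


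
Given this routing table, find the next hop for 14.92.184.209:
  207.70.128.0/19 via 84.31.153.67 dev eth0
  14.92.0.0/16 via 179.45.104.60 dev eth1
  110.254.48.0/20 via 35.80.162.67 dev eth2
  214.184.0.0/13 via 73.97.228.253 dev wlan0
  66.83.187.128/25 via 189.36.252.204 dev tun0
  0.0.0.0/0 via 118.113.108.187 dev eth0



Longest prefix match for 14.92.184.209:
  /19 207.70.128.0: no
  /16 14.92.0.0: MATCH
  /20 110.254.48.0: no
  /13 214.184.0.0: no
  /25 66.83.187.128: no
  /0 0.0.0.0: MATCH
Selected: next-hop 179.45.104.60 via eth1 (matched /16)


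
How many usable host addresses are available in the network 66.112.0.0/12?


Host bits = 32 - 12 = 20
Total addresses = 2^20 = 1048576
Usable = total - 2 (network and broadcast)
Usable hosts: 1048574


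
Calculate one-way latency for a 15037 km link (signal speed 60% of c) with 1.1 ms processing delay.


Speed = 0.6 * 3e5 km/s = 180000 km/s
Propagation delay = 15037 / 180000 = 0.0835 s = 83.5389 ms
Processing delay = 1.1 ms
Total one-way latency = 84.6389 ms


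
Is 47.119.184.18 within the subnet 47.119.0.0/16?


Subnet network: 47.119.0.0
Test IP AND mask: 47.119.0.0
Yes, 47.119.184.18 is in 47.119.0.0/16


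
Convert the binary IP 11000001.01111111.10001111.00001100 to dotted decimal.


11000001 = 193
01111111 = 127
10001111 = 143
00001100 = 12
IP: 193.127.143.12


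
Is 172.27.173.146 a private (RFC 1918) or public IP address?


RFC 1918 private ranges:
  10.0.0.0/8 (10.0.0.0 - 10.255.255.255)
  172.16.0.0/12 (172.16.0.0 - 172.31.255.255)
  192.168.0.0/16 (192.168.0.0 - 192.168.255.255)
Private (in 172.16.0.0/12)


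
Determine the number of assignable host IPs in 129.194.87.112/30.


Host bits = 32 - 30 = 2
Total addresses = 2^2 = 4
Usable = total - 2 (network and broadcast)
Usable hosts: 2


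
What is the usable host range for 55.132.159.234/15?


Network: 55.132.0.0
Broadcast: 55.133.255.255
First usable = network + 1
Last usable = broadcast - 1
Range: 55.132.0.1 to 55.133.255.254


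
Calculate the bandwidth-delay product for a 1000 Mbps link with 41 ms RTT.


BDP = bandwidth * RTT
= 1000 Mbps * 41 ms
= 1000 * 1e6 * 41 / 1000 bits
= 41000000 bits
= 5125000 bytes
= 5004.8828 KB
BDP = 41000000 bits (5125000 bytes)


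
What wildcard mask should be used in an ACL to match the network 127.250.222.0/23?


Subnet mask: 255.255.254.0
Wildcard = 255.255.255.255 - subnet mask
255 - 255 = 0
255 - 255 = 0
255 - 254 = 1
255 - 0 = 255
Wildcard: 0.0.1.255


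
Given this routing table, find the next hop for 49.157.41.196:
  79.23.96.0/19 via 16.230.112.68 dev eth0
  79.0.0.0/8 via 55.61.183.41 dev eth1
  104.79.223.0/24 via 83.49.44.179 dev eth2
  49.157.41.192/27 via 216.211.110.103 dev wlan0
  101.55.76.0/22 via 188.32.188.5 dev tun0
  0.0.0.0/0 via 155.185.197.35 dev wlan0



Longest prefix match for 49.157.41.196:
  /19 79.23.96.0: no
  /8 79.0.0.0: no
  /24 104.79.223.0: no
  /27 49.157.41.192: MATCH
  /22 101.55.76.0: no
  /0 0.0.0.0: MATCH
Selected: next-hop 216.211.110.103 via wlan0 (matched /27)


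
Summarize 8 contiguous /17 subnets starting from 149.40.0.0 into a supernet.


Original prefix: /17
Number of subnets: 8 = 2^3
New prefix = 17 - 3 = 14
Supernet: 149.40.0.0/14


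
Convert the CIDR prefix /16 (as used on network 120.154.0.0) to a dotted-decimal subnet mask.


/16 means 16 network bits, 16 host bits
Binary: 11111111111111110000000000000000
Mask: 255.255.0.0


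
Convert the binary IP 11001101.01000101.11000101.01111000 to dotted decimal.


11001101 = 205
01000101 = 69
11000101 = 197
01111000 = 120
IP: 205.69.197.120


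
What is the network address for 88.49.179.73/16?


IP:   01011000.00110001.10110011.01001001
Mask: 11111111.11111111.00000000.00000000
AND operation:
Net:  01011000.00110001.00000000.00000000
Network: 88.49.0.0/16


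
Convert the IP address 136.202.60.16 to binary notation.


136 = 10001000
202 = 11001010
60 = 00111100
16 = 00010000
Binary: 10001000.11001010.00111100.00010000


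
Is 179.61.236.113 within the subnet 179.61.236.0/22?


Subnet network: 179.61.236.0
Test IP AND mask: 179.61.236.0
Yes, 179.61.236.113 is in 179.61.236.0/22


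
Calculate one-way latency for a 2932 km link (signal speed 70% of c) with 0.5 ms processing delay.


Speed = 0.7 * 3e5 km/s = 210000 km/s
Propagation delay = 2932 / 210000 = 0.014 s = 13.9619 ms
Processing delay = 0.5 ms
Total one-way latency = 14.4619 ms


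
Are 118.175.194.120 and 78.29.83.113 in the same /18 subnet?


Mask: 255.255.192.0
118.175.194.120 AND mask = 118.175.192.0
78.29.83.113 AND mask = 78.29.64.0
No, different subnets (118.175.192.0 vs 78.29.64.0)


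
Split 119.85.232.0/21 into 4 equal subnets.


New prefix = 21 + 2 = 23
Each subnet has 512 addresses
  119.85.232.0/23
  119.85.234.0/23
  119.85.236.0/23
  119.85.238.0/23
Subnets: 119.85.232.0/23, 119.85.234.0/23, 119.85.236.0/23, 119.85.238.0/23


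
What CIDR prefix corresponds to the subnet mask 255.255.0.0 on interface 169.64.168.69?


Binary: 11111111.11111111.00000000.00000000
Count leading 1s
Prefix: /16


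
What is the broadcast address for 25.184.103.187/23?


Network: 25.184.102.0/23
Host bits = 9
Set all host bits to 1:
Broadcast: 25.184.103.255


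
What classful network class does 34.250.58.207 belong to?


First octet: 34
Binary: 00100010
0xxxxxxx -> Class A (1-126)
Class A, default mask 255.0.0.0 (/8)


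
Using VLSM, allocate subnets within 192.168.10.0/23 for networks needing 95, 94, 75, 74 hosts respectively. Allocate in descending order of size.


95 hosts -> /25 (126 usable): 192.168.10.0/25
94 hosts -> /25 (126 usable): 192.168.10.128/25
75 hosts -> /25 (126 usable): 192.168.11.0/25
74 hosts -> /25 (126 usable): 192.168.11.128/25
Allocation: 192.168.10.0/25 (95 hosts, 126 usable); 192.168.10.128/25 (94 hosts, 126 usable); 192.168.11.0/25 (75 hosts, 126 usable); 192.168.11.128/25 (74 hosts, 126 usable)


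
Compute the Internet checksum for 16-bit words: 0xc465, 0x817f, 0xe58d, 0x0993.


Sum all words (with carry folding):
+ 0xc465 = 0xc465
+ 0x817f = 0x45e5
+ 0xe58d = 0x2b73
+ 0x0993 = 0x3506
One's complement: ~0x3506
Checksum = 0xcaf9


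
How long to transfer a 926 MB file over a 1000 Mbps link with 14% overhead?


Effective throughput = 1000 * (1 - 14/100) = 860 Mbps
File size in Mb = 926 * 8 = 7408 Mb
Time = 7408 / 860
Time = 8.614 seconds


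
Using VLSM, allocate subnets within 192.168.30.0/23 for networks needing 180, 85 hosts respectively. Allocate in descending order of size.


180 hosts -> /24 (254 usable): 192.168.30.0/24
85 hosts -> /25 (126 usable): 192.168.31.0/25
Allocation: 192.168.30.0/24 (180 hosts, 254 usable); 192.168.31.0/25 (85 hosts, 126 usable)


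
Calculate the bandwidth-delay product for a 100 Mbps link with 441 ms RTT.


BDP = bandwidth * RTT
= 100 Mbps * 441 ms
= 100 * 1e6 * 441 / 1000 bits
= 44100000 bits
= 5512500 bytes
= 5383.3008 KB
BDP = 44100000 bits (5512500 bytes)


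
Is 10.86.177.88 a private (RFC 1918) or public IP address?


RFC 1918 private ranges:
  10.0.0.0/8 (10.0.0.0 - 10.255.255.255)
  172.16.0.0/12 (172.16.0.0 - 172.31.255.255)
  192.168.0.0/16 (192.168.0.0 - 192.168.255.255)
Private (in 10.0.0.0/8)


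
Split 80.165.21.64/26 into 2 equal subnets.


New prefix = 26 + 1 = 27
Each subnet has 32 addresses
  80.165.21.64/27
  80.165.21.96/27
Subnets: 80.165.21.64/27, 80.165.21.96/27


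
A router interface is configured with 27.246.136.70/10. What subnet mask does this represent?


/10 means 10 network bits, 22 host bits
Binary: 11111111110000000000000000000000
Mask: 255.192.0.0


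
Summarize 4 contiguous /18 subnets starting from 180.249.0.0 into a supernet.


Original prefix: /18
Number of subnets: 4 = 2^2
New prefix = 18 - 2 = 16
Supernet: 180.249.0.0/16


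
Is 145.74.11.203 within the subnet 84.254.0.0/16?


Subnet network: 84.254.0.0
Test IP AND mask: 145.74.0.0
No, 145.74.11.203 is not in 84.254.0.0/16


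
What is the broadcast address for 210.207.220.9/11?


Network: 210.192.0.0/11
Host bits = 21
Set all host bits to 1:
Broadcast: 210.223.255.255


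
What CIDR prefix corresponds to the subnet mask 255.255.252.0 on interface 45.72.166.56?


Binary: 11111111.11111111.11111100.00000000
Count leading 1s
Prefix: /22


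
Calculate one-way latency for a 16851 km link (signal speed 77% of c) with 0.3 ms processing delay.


Speed = 0.77 * 3e5 km/s = 231000 km/s
Propagation delay = 16851 / 231000 = 0.0729 s = 72.9481 ms
Processing delay = 0.3 ms
Total one-way latency = 73.2481 ms


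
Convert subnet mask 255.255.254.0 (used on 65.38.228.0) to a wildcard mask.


Subnet mask: 255.255.254.0
Wildcard = 255.255.255.255 - subnet mask
255 - 255 = 0
255 - 255 = 0
255 - 254 = 1
255 - 0 = 255
Wildcard: 0.0.1.255


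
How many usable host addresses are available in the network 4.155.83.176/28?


Host bits = 32 - 28 = 4
Total addresses = 2^4 = 16
Usable = total - 2 (network and broadcast)
Usable hosts: 14


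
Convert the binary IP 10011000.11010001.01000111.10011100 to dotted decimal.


10011000 = 152
11010001 = 209
01000111 = 71
10011100 = 156
IP: 152.209.71.156


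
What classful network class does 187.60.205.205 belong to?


First octet: 187
Binary: 10111011
10xxxxxx -> Class B (128-191)
Class B, default mask 255.255.0.0 (/16)


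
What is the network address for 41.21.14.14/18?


IP:   00101001.00010101.00001110.00001110
Mask: 11111111.11111111.11000000.00000000
AND operation:
Net:  00101001.00010101.00000000.00000000
Network: 41.21.0.0/18


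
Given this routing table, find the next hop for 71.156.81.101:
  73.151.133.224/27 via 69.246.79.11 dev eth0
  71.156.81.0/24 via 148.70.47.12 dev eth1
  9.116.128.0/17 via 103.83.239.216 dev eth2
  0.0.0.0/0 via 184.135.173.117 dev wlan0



Longest prefix match for 71.156.81.101:
  /27 73.151.133.224: no
  /24 71.156.81.0: MATCH
  /17 9.116.128.0: no
  /0 0.0.0.0: MATCH
Selected: next-hop 148.70.47.12 via eth1 (matched /24)


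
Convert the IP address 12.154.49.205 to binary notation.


12 = 00001100
154 = 10011010
49 = 00110001
205 = 11001101
Binary: 00001100.10011010.00110001.11001101


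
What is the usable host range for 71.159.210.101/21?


Network: 71.159.208.0
Broadcast: 71.159.215.255
First usable = network + 1
Last usable = broadcast - 1
Range: 71.159.208.1 to 71.159.215.254


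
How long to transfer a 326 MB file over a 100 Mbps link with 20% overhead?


Effective throughput = 100 * (1 - 20/100) = 80 Mbps
File size in Mb = 326 * 8 = 2608 Mb
Time = 2608 / 80
Time = 32.6 seconds


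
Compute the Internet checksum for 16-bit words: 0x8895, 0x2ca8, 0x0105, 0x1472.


Sum all words (with carry folding):
+ 0x8895 = 0x8895
+ 0x2ca8 = 0xb53d
+ 0x0105 = 0xb642
+ 0x1472 = 0xcab4
One's complement: ~0xcab4
Checksum = 0x354b


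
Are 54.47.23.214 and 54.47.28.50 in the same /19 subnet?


Mask: 255.255.224.0
54.47.23.214 AND mask = 54.47.0.0
54.47.28.50 AND mask = 54.47.0.0
Yes, same subnet (54.47.0.0)


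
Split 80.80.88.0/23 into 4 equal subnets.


New prefix = 23 + 2 = 25
Each subnet has 128 addresses
  80.80.88.0/25
  80.80.88.128/25
  80.80.89.0/25
  80.80.89.128/25
Subnets: 80.80.88.0/25, 80.80.88.128/25, 80.80.89.0/25, 80.80.89.128/25


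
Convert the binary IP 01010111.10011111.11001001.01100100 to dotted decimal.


01010111 = 87
10011111 = 159
11001001 = 201
01100100 = 100
IP: 87.159.201.100


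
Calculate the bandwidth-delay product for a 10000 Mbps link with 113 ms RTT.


BDP = bandwidth * RTT
= 10000 Mbps * 113 ms
= 10000 * 1e6 * 113 / 1000 bits
= 1130000000 bits
= 141250000 bytes
= 137939.4531 KB
BDP = 1130000000 bits (141250000 bytes)


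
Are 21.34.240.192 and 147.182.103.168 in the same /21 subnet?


Mask: 255.255.248.0
21.34.240.192 AND mask = 21.34.240.0
147.182.103.168 AND mask = 147.182.96.0
No, different subnets (21.34.240.0 vs 147.182.96.0)


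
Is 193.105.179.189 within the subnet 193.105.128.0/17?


Subnet network: 193.105.128.0
Test IP AND mask: 193.105.128.0
Yes, 193.105.179.189 is in 193.105.128.0/17


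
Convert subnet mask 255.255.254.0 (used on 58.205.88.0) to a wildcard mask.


Subnet mask: 255.255.254.0
Wildcard = 255.255.255.255 - subnet mask
255 - 255 = 0
255 - 255 = 0
255 - 254 = 1
255 - 0 = 255
Wildcard: 0.0.1.255


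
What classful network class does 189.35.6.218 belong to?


First octet: 189
Binary: 10111101
10xxxxxx -> Class B (128-191)
Class B, default mask 255.255.0.0 (/16)


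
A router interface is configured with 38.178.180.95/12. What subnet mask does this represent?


/12 means 12 network bits, 20 host bits
Binary: 11111111111100000000000000000000
Mask: 255.240.0.0


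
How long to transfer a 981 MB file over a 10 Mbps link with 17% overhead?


Effective throughput = 10 * (1 - 17/100) = 8.3 Mbps
File size in Mb = 981 * 8 = 7848 Mb
Time = 7848 / 8.3
Time = 945.5422 seconds


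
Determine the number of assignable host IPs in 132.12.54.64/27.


Host bits = 32 - 27 = 5
Total addresses = 2^5 = 32
Usable = total - 2 (network and broadcast)
Usable hosts: 30


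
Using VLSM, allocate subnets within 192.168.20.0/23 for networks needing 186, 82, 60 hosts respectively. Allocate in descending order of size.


186 hosts -> /24 (254 usable): 192.168.20.0/24
82 hosts -> /25 (126 usable): 192.168.21.0/25
60 hosts -> /26 (62 usable): 192.168.21.128/26
Allocation: 192.168.20.0/24 (186 hosts, 254 usable); 192.168.21.0/25 (82 hosts, 126 usable); 192.168.21.128/26 (60 hosts, 62 usable)


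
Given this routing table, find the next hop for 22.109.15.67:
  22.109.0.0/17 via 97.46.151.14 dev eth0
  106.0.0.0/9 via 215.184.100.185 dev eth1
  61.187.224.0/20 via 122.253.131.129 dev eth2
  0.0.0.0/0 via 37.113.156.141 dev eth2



Longest prefix match for 22.109.15.67:
  /17 22.109.0.0: MATCH
  /9 106.0.0.0: no
  /20 61.187.224.0: no
  /0 0.0.0.0: MATCH
Selected: next-hop 97.46.151.14 via eth0 (matched /17)


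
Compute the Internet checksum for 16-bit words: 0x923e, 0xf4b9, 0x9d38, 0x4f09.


Sum all words (with carry folding):
+ 0x923e = 0x923e
+ 0xf4b9 = 0x86f8
+ 0x9d38 = 0x2431
+ 0x4f09 = 0x733a
One's complement: ~0x733a
Checksum = 0x8cc5


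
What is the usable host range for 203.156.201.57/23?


Network: 203.156.200.0
Broadcast: 203.156.201.255
First usable = network + 1
Last usable = broadcast - 1
Range: 203.156.200.1 to 203.156.201.254


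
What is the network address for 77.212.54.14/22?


IP:   01001101.11010100.00110110.00001110
Mask: 11111111.11111111.11111100.00000000
AND operation:
Net:  01001101.11010100.00110100.00000000
Network: 77.212.52.0/22


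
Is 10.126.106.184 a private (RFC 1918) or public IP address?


RFC 1918 private ranges:
  10.0.0.0/8 (10.0.0.0 - 10.255.255.255)
  172.16.0.0/12 (172.16.0.0 - 172.31.255.255)
  192.168.0.0/16 (192.168.0.0 - 192.168.255.255)
Private (in 10.0.0.0/8)


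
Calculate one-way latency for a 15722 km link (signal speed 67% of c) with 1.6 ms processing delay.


Speed = 0.67 * 3e5 km/s = 201000 km/s
Propagation delay = 15722 / 201000 = 0.0782 s = 78.2189 ms
Processing delay = 1.6 ms
Total one-way latency = 79.8189 ms


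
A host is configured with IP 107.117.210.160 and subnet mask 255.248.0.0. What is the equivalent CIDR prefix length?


Binary: 11111111.11111000.00000000.00000000
Count leading 1s
Prefix: /13


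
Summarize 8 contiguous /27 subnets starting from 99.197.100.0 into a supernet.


Original prefix: /27
Number of subnets: 8 = 2^3
New prefix = 27 - 3 = 24
Supernet: 99.197.100.0/24


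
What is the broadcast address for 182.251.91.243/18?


Network: 182.251.64.0/18
Host bits = 14
Set all host bits to 1:
Broadcast: 182.251.127.255


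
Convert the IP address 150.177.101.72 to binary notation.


150 = 10010110
177 = 10110001
101 = 01100101
72 = 01001000
Binary: 10010110.10110001.01100101.01001000


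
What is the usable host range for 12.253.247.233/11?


Network: 12.224.0.0
Broadcast: 12.255.255.255
First usable = network + 1
Last usable = broadcast - 1
Range: 12.224.0.1 to 12.255.255.254


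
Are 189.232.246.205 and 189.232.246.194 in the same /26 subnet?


Mask: 255.255.255.192
189.232.246.205 AND mask = 189.232.246.192
189.232.246.194 AND mask = 189.232.246.192
Yes, same subnet (189.232.246.192)


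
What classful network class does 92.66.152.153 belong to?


First octet: 92
Binary: 01011100
0xxxxxxx -> Class A (1-126)
Class A, default mask 255.0.0.0 (/8)


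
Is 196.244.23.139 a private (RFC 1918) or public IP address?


RFC 1918 private ranges:
  10.0.0.0/8 (10.0.0.0 - 10.255.255.255)
  172.16.0.0/12 (172.16.0.0 - 172.31.255.255)
  192.168.0.0/16 (192.168.0.0 - 192.168.255.255)
Public (not in any RFC 1918 range)


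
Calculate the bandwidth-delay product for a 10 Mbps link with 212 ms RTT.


BDP = bandwidth * RTT
= 10 Mbps * 212 ms
= 10 * 1e6 * 212 / 1000 bits
= 2120000 bits
= 265000 bytes
= 258.7891 KB
BDP = 2120000 bits (265000 bytes)


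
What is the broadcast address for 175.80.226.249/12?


Network: 175.80.0.0/12
Host bits = 20
Set all host bits to 1:
Broadcast: 175.95.255.255


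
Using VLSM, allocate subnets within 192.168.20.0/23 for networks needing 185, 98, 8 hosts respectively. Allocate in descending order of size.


185 hosts -> /24 (254 usable): 192.168.20.0/24
98 hosts -> /25 (126 usable): 192.168.21.0/25
8 hosts -> /28 (14 usable): 192.168.21.128/28
Allocation: 192.168.20.0/24 (185 hosts, 254 usable); 192.168.21.0/25 (98 hosts, 126 usable); 192.168.21.128/28 (8 hosts, 14 usable)


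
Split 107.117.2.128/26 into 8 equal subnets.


New prefix = 26 + 3 = 29
Each subnet has 8 addresses
  107.117.2.128/29
  107.117.2.136/29
  107.117.2.144/29
  107.117.2.152/29
  107.117.2.160/29
  107.117.2.168/29
  107.117.2.176/29
  107.117.2.184/29
Subnets: 107.117.2.128/29, 107.117.2.136/29, 107.117.2.144/29, 107.117.2.152/29, 107.117.2.160/29, 107.117.2.168/29, 107.117.2.176/29, 107.117.2.184/29


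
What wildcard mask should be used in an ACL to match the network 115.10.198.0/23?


Subnet mask: 255.255.254.0
Wildcard = 255.255.255.255 - subnet mask
255 - 255 = 0
255 - 255 = 0
255 - 254 = 1
255 - 0 = 255
Wildcard: 0.0.1.255


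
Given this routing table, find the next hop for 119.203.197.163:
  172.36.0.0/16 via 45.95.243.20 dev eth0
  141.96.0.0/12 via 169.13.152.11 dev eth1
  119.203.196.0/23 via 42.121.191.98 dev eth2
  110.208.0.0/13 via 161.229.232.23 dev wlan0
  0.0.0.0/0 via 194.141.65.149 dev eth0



Longest prefix match for 119.203.197.163:
  /16 172.36.0.0: no
  /12 141.96.0.0: no
  /23 119.203.196.0: MATCH
  /13 110.208.0.0: no
  /0 0.0.0.0: MATCH
Selected: next-hop 42.121.191.98 via eth2 (matched /23)


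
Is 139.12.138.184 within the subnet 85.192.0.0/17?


Subnet network: 85.192.0.0
Test IP AND mask: 139.12.128.0
No, 139.12.138.184 is not in 85.192.0.0/17


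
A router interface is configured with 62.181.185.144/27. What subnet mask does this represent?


/27 means 27 network bits, 5 host bits
Binary: 11111111111111111111111111100000
Mask: 255.255.255.224


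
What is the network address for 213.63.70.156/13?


IP:   11010101.00111111.01000110.10011100
Mask: 11111111.11111000.00000000.00000000
AND operation:
Net:  11010101.00111000.00000000.00000000
Network: 213.56.0.0/13


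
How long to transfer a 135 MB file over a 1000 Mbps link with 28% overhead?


Effective throughput = 1000 * (1 - 28/100) = 720 Mbps
File size in Mb = 135 * 8 = 1080 Mb
Time = 1080 / 720
Time = 1.5 seconds


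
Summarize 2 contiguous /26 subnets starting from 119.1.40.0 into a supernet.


Original prefix: /26
Number of subnets: 2 = 2^1
New prefix = 26 - 1 = 25
Supernet: 119.1.40.0/25


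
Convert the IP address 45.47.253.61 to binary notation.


45 = 00101101
47 = 00101111
253 = 11111101
61 = 00111101
Binary: 00101101.00101111.11111101.00111101


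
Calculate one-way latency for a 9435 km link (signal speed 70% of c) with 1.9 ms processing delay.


Speed = 0.7 * 3e5 km/s = 210000 km/s
Propagation delay = 9435 / 210000 = 0.0449 s = 44.9286 ms
Processing delay = 1.9 ms
Total one-way latency = 46.8286 ms


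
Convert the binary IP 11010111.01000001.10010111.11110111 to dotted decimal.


11010111 = 215
01000001 = 65
10010111 = 151
11110111 = 247
IP: 215.65.151.247


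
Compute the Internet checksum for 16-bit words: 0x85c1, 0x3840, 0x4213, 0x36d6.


Sum all words (with carry folding):
+ 0x85c1 = 0x85c1
+ 0x3840 = 0xbe01
+ 0x4213 = 0x0015
+ 0x36d6 = 0x36eb
One's complement: ~0x36eb
Checksum = 0xc914


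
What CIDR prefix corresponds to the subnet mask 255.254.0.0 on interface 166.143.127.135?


Binary: 11111111.11111110.00000000.00000000
Count leading 1s
Prefix: /15


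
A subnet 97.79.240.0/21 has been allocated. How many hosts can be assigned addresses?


Host bits = 32 - 21 = 11
Total addresses = 2^11 = 2048
Usable = total - 2 (network and broadcast)
Usable hosts: 2046


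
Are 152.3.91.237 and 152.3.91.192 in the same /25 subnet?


Mask: 255.255.255.128
152.3.91.237 AND mask = 152.3.91.128
152.3.91.192 AND mask = 152.3.91.128
Yes, same subnet (152.3.91.128)


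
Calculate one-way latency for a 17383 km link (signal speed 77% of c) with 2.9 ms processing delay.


Speed = 0.77 * 3e5 km/s = 231000 km/s
Propagation delay = 17383 / 231000 = 0.0753 s = 75.2511 ms
Processing delay = 2.9 ms
Total one-way latency = 78.1511 ms


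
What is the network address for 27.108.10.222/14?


IP:   00011011.01101100.00001010.11011110
Mask: 11111111.11111100.00000000.00000000
AND operation:
Net:  00011011.01101100.00000000.00000000
Network: 27.108.0.0/14


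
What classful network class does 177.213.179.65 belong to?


First octet: 177
Binary: 10110001
10xxxxxx -> Class B (128-191)
Class B, default mask 255.255.0.0 (/16)


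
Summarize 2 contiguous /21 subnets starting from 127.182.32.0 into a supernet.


Original prefix: /21
Number of subnets: 2 = 2^1
New prefix = 21 - 1 = 20
Supernet: 127.182.32.0/20


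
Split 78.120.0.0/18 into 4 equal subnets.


New prefix = 18 + 2 = 20
Each subnet has 4096 addresses
  78.120.0.0/20
  78.120.16.0/20
  78.120.32.0/20
  78.120.48.0/20
Subnets: 78.120.0.0/20, 78.120.16.0/20, 78.120.32.0/20, 78.120.48.0/20
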